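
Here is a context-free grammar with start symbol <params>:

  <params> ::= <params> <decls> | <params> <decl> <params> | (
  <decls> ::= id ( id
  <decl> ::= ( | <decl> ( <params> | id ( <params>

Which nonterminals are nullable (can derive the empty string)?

{ } (none)

No nonterminal has an empty production or an RHS whose symbols are all nullable.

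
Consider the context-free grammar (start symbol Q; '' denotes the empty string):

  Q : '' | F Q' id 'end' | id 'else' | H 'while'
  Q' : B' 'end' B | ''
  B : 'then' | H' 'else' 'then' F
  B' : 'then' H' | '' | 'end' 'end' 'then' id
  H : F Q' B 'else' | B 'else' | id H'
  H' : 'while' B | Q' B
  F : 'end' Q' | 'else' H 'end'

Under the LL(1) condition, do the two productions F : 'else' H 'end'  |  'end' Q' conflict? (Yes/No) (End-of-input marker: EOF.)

No

FIRST('else' H 'end') = { 'else' } and FIRST('end' Q') = { 'end' }.
The FIRST sets are disjoint and neither alternative is nullable — no conflict.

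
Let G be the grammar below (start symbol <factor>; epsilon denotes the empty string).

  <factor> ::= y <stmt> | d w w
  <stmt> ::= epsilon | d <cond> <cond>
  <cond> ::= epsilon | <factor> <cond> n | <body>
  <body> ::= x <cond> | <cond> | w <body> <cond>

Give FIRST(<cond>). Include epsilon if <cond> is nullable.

<cond> ::= epsilon contributes epsilon.
From <cond> ::= <factor> <cond> n: add FIRST(<factor>) = { d, y }.
From <cond> ::= <body>: add FIRST(<body>) = { d, w, x, y, epsilon } (including epsilon since <body> is nullable).
Union: FIRST(<cond>) = { d, w, x, y, epsilon }.

{ d, w, x, y, epsilon }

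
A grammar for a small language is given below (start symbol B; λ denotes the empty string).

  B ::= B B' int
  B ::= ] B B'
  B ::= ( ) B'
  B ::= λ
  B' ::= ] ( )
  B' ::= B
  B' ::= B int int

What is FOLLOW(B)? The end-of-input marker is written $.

{ $, (, ], int }

B is the start symbol, so $ ∈ FOLLOW(B).
In B ::= B B' int: add FIRST(B' int) = { (, ], int }.
In B ::= ] B B': add FIRST(B')\{λ} = { (, ], int }.
  Since B' is nullable, also add FOLLOW(B) = { $, (, ], int }.
In B' ::= B: B is at the end, add FOLLOW(B') = { $, (, ], int }.
In B' ::= B int int: add FIRST(int int) = { int }.
Union: FOLLOW(B) = { $, (, ], int }.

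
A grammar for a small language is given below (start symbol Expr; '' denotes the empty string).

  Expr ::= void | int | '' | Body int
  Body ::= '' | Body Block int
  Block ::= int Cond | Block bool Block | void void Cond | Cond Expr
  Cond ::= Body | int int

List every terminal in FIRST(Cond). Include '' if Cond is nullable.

{ bool, int, void, '' }

From Cond ::= Body: add FIRST(Body) = { bool, int, void, '' } (including '' since Body is nullable).
Cond ::= int int contributes {int}.
Union: FIRST(Cond) = { bool, int, void, '' }.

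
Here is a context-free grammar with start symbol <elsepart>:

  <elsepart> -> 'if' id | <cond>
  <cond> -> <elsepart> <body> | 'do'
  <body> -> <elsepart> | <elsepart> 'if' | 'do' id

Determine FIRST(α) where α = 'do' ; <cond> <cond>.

'do' is a terminal; add {'do'} and stop.

{ 'do' }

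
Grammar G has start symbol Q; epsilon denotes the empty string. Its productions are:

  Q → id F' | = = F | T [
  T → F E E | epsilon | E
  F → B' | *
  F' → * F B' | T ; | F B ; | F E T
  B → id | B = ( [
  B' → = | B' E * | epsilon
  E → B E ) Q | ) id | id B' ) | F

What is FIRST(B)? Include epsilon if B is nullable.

B → id contributes {id}.
From B → B = ( [: add FIRST(B) = { id }.
Union: FIRST(B) = { id }.

{ id }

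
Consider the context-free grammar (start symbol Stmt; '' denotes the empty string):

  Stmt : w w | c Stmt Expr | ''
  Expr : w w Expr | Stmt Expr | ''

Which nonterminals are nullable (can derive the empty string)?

{ Expr, Stmt }

Directly nullable (have an ''-production): Stmt, Expr.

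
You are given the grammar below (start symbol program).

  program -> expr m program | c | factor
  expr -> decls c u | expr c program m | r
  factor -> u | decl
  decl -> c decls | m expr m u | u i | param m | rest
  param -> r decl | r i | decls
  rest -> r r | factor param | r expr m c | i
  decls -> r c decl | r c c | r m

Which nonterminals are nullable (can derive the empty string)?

No nonterminal has an empty production or an RHS whose symbols are all nullable.

{ } (none)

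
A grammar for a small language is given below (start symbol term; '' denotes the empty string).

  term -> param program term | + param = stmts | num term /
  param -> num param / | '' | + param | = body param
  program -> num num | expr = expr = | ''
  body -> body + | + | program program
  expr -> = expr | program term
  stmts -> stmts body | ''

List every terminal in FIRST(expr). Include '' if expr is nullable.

expr -> = expr contributes {=}.
From expr -> program term: program nullable, take FIRST(program) ∪ FIRST(term) = { +, =, num }.
Union: FIRST(expr) = { +, =, num }.

{ +, =, num }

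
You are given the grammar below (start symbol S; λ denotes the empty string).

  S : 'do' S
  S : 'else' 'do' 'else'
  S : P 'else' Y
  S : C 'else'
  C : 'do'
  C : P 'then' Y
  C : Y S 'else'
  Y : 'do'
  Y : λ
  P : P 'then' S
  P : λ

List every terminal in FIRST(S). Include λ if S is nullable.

{ 'do', 'else', 'then' }

S : 'do' S contributes {'do'}.
S : 'else' 'do' 'else' contributes {'else'}.
From S : P 'else' Y: P nullable, take FIRST(P) ∪ {'else'} = { 'else', 'then' }.
From S : C 'else': add FIRST(C) = { 'do', 'else', 'then' }.
Union: FIRST(S) = { 'do', 'else', 'then' }.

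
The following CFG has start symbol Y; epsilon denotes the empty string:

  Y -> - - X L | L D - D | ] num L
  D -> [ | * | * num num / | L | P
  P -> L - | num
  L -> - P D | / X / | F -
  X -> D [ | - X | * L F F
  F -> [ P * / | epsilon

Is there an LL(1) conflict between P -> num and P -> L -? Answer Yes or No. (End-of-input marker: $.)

No

FIRST(num) = { num } and FIRST(L -) = { -, /, [ }.
The FIRST sets are disjoint and neither alternative is nullable — no conflict.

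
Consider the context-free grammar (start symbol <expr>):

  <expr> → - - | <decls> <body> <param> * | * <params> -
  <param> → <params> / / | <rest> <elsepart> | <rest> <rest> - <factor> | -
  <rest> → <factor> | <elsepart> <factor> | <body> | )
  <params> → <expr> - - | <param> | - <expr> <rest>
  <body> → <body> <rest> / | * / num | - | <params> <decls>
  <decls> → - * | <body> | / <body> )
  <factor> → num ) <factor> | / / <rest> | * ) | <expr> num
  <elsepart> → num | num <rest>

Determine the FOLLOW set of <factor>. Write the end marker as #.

{ ), *, -, /, num }

In <param> → <rest> <rest> - <factor>: <factor> is at the end, add FOLLOW(<param>) = { ), *, -, /, num }.
In <rest> → <factor>: <factor> is at the end, add FOLLOW(<rest>) = { ), *, -, /, num }.
In <rest> → <elsepart> <factor>: <factor> is at the end, add FOLLOW(<rest>) = { ), *, -, /, num }.
In <factor> → num ) <factor>: <factor> is at the end, add FOLLOW(<factor>) = { ), *, -, /, num }.
Union: FOLLOW(<factor>) = { ), *, -, /, num }.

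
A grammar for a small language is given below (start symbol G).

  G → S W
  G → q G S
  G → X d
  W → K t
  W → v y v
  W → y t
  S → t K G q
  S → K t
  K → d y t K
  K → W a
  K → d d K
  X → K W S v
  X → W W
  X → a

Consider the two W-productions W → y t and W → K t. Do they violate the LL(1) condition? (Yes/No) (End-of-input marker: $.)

FIRST(y t) = { y } and FIRST(K t) = { d, v, y }.
Both contain y, so the two alternatives are not disjoint — LL(1) conflict.

Yes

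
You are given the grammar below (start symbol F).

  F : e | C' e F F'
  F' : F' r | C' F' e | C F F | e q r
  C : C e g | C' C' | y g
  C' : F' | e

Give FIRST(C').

From C' : F': add FIRST(F') = { e, y }.
C' : e contributes {e}.
Union: FIRST(C') = { e, y }.

{ e, y }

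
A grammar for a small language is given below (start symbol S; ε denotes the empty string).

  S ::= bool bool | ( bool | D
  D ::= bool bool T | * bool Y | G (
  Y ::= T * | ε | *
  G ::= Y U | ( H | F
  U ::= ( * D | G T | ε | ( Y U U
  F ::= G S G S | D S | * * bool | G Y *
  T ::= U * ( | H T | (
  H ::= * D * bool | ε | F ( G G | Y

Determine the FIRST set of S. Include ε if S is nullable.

S ::= bool bool contributes {bool}.
S ::= ( bool contributes {(}.
From S ::= D: add FIRST(D) = { (, *, bool }.
Union: FIRST(S) = { (, *, bool }.

{ (, *, bool }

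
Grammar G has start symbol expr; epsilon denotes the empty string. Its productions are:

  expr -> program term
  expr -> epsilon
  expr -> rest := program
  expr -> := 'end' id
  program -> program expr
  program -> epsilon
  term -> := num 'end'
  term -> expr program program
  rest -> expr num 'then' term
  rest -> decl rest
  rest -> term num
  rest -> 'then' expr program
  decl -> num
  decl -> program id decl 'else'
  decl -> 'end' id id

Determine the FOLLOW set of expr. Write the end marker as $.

expr is the start symbol, so $ ∈ FOLLOW(expr).
In program -> program expr: expr is at the end, add FOLLOW(program) = { $, 'end', 'then', :=, id, num }.
In term -> expr program program: add FIRST(program program)\{epsilon} = { 'end', 'then', :=, id, num }.
  Since program program is nullable, also add FOLLOW(term) = { $, 'end', 'then', :=, id, num }.
In rest -> expr num 'then' term: add FIRST(num 'then' term) = { num }.
In rest -> 'then' expr program: add FIRST(program)\{epsilon} = { 'end', 'then', :=, id, num }.
  Since program is nullable, also add FOLLOW(rest) = { := }.
Union: FOLLOW(expr) = { $, 'end', 'then', :=, id, num }.

{ $, 'end', 'then', :=, id, num }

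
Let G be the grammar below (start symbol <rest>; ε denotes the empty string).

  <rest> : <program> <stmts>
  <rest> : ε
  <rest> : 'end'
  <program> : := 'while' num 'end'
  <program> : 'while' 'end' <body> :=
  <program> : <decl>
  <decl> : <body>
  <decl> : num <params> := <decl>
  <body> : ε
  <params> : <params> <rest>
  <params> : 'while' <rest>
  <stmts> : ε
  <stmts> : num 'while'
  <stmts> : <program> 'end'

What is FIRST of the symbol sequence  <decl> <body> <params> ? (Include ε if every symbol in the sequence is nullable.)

Add FIRST(<decl>)\{ε} = { num }; <decl> is nullable, continue.
Add FIRST(<body>)\{ε} = {  }; <body> is nullable, continue.
Add FIRST(<params>) = { 'while' }; <params> is not nullable, stop.

{ 'while', num }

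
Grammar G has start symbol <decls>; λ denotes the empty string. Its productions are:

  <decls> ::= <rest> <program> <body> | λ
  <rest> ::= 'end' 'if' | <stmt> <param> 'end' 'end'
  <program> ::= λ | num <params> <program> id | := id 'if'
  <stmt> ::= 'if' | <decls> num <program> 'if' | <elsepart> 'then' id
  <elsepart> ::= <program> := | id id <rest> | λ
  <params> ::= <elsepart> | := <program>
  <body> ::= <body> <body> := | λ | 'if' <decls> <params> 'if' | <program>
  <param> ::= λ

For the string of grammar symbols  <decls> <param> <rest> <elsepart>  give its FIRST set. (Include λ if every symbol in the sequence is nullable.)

Add FIRST(<decls>)\{λ} = { 'end', 'if', 'then', :=, id, num }; <decls> is nullable, continue.
Add FIRST(<param>)\{λ} = {  }; <param> is nullable, continue.
Add FIRST(<rest>) = { 'end', 'if', 'then', :=, id, num }; <rest> is not nullable, stop.

{ 'end', 'if', 'then', :=, id, num }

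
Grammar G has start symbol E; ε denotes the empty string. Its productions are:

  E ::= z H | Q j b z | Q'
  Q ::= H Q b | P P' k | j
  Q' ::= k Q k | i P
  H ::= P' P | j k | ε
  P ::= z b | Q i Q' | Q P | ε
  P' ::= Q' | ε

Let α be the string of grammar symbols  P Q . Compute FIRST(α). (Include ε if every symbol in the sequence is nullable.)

Add FIRST(P)\{ε} = { i, j, k, z }; P is nullable, continue.
Add FIRST(Q) = { i, j, k, z }; Q is not nullable, stop.

{ i, j, k, z }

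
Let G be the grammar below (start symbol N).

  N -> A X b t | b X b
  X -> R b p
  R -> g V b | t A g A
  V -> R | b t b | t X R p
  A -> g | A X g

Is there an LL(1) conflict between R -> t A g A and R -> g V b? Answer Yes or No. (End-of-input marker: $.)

FIRST(t A g A) = { t } and FIRST(g V b) = { g }.
The FIRST sets are disjoint and neither alternative is nullable — no conflict.

No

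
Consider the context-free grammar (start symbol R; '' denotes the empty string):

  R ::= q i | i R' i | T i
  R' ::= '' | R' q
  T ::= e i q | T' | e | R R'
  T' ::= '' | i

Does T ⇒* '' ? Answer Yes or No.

Yes

T ::= T' and each of T' is nullable, so T ⇒* ''.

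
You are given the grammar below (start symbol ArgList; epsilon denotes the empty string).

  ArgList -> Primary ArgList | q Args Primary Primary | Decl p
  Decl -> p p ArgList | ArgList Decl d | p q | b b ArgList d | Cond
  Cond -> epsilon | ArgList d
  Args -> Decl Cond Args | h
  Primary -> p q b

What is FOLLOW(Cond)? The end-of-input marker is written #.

{ b, d, h, p, q }

In Decl -> Cond: Cond is at the end, add FOLLOW(Decl) = { b, d, h, p, q }.
In Args -> Decl Cond Args: add FIRST(Args) = { b, h, p, q }.
Union: FOLLOW(Cond) = { b, d, h, p, q }.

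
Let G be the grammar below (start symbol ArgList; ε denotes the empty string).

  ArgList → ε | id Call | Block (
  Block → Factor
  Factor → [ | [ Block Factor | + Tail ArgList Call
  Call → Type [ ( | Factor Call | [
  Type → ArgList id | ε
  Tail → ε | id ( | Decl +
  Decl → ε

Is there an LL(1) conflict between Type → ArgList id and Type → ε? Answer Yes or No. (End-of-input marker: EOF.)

FIRST(ArgList id) = { +, [, id } and FIRST(ε) = { ε }.
The second alternative is nullable and FOLLOW(Type) = { [ } shares [ with FIRST of the first — conflict.

Yes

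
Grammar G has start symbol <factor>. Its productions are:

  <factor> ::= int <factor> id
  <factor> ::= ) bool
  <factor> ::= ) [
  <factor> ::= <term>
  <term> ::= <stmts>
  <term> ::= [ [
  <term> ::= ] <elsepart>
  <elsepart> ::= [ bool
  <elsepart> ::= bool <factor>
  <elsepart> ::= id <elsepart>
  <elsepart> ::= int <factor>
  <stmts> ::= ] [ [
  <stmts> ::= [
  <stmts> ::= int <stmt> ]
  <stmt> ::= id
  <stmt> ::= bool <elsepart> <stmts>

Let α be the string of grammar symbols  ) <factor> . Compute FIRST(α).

{ ) }

) is a terminal; add {)} and stop.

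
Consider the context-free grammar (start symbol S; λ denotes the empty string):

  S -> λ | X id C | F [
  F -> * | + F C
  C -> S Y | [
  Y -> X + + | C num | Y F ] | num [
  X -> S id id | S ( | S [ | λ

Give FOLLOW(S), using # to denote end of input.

{ #, (, *, +, [, id, num }

S is the start symbol, so # ∈ FOLLOW(S).
In C -> S Y: add FIRST(Y) = { (, *, +, [, id, num }.
In X -> S id id: add FIRST(id id) = { id }.
In X -> S (: add FIRST(() = { ( }.
In X -> S [: add FIRST([) = { [ }.
Union: FOLLOW(S) = { #, (, *, +, [, id, num }.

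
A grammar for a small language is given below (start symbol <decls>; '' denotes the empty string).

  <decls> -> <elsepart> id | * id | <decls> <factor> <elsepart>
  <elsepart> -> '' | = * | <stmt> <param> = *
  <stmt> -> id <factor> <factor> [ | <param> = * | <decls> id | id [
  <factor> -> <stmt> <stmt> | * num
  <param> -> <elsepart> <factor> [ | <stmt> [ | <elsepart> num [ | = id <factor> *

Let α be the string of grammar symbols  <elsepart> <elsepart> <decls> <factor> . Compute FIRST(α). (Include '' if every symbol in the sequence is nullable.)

Add FIRST(<elsepart>)\{''} = { *, =, id, num }; <elsepart> is nullable, continue.
Add FIRST(<elsepart>)\{''} = { *, =, id, num }; <elsepart> is nullable, continue.
Add FIRST(<decls>) = { *, =, id, num }; <decls> is not nullable, stop.

{ *, =, id, num }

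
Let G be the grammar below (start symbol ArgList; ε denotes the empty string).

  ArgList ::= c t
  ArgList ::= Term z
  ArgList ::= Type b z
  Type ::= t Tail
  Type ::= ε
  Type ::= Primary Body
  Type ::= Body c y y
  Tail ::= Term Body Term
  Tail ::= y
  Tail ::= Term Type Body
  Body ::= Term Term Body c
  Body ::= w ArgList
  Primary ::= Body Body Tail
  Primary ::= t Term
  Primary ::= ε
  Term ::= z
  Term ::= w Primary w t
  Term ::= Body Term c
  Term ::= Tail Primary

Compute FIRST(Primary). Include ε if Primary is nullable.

{ t, w, y, z, ε }

From Primary ::= Body Body Tail: add FIRST(Body) = { w, y, z }.
Primary ::= t Term contributes {t}.
Primary ::= ε contributes ε.
Union: FIRST(Primary) = { t, w, y, z, ε }.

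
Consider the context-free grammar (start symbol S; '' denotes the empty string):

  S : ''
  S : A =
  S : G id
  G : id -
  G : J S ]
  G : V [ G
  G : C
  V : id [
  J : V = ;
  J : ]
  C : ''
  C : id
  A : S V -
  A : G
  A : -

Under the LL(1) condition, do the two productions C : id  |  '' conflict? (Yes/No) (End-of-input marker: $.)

FIRST(id) = { id } and FIRST('') = { '' }.
The second alternative is nullable and FOLLOW(C) = { =, id } shares id with FIRST of the first — conflict.

Yes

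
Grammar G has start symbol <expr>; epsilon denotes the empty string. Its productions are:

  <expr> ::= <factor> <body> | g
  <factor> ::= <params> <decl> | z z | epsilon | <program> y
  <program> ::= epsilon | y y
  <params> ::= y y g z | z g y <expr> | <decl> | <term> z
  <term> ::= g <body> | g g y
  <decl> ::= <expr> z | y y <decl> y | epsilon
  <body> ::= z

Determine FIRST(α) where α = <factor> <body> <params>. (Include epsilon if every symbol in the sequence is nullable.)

Add FIRST(<factor>)\{epsilon} = { g, y, z }; <factor> is nullable, continue.
Add FIRST(<body>) = { z }; <body> is not nullable, stop.

{ g, y, z }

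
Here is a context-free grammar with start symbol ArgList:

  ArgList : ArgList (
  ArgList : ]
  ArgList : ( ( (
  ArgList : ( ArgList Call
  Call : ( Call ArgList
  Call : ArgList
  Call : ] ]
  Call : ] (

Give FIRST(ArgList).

{ (, ] }

From ArgList : ArgList (: add FIRST(ArgList) = { (, ] }.
ArgList : ] contributes {]}.
ArgList : ( ( ( contributes {(}.
ArgList : ( ArgList Call contributes {(}.
Union: FIRST(ArgList) = { (, ] }.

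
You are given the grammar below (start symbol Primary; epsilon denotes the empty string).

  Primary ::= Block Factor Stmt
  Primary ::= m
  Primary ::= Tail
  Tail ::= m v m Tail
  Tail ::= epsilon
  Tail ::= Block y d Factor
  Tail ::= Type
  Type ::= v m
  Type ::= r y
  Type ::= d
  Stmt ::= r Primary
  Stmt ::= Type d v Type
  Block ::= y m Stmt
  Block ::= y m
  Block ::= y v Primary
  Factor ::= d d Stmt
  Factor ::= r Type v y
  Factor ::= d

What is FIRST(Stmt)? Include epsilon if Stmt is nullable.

{ d, r, v }

Stmt ::= r Primary contributes {r}.
From Stmt ::= Type d v Type: add FIRST(Type) = { d, r, v }.
Union: FIRST(Stmt) = { d, r, v }.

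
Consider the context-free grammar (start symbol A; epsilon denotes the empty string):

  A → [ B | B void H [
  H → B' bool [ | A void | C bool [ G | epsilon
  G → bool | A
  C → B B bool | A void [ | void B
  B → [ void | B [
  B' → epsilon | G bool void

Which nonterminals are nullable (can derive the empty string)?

{ B', H }

Directly nullable (have an epsilon-production): H, B'.
No other nonterminal has a production whose RHS symbols are all nullable.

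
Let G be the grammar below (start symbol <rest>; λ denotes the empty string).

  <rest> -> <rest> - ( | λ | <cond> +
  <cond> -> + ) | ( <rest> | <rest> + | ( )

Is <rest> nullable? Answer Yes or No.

<rest> has an λ-production, so <rest> ⇒ λ.

Yes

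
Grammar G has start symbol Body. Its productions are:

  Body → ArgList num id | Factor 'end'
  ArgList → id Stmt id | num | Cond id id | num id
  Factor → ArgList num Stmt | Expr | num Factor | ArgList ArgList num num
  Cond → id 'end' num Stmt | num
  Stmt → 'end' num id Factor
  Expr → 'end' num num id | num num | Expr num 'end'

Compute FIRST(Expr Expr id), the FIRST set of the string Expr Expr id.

Add FIRST(Expr) = { 'end', num }; Expr is not nullable, stop.

{ 'end', num }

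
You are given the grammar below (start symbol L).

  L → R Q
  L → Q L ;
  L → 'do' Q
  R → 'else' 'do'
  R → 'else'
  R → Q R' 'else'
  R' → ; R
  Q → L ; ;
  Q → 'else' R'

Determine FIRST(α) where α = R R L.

Add FIRST(R) = { 'do', 'else' }; R is not nullable, stop.

{ 'do', 'else' }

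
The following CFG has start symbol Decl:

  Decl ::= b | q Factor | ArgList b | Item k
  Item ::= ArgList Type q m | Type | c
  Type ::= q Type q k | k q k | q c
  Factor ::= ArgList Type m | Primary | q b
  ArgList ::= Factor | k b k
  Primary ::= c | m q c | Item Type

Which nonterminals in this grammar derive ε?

No nonterminal has an empty production or an RHS whose symbols are all nullable.

{ } (none)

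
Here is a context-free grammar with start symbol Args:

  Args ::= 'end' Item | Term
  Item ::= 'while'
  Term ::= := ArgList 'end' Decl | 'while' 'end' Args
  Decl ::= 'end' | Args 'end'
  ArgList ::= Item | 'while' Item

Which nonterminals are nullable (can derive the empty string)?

{ } (none)

No nonterminal has an empty production or an RHS whose symbols are all nullable.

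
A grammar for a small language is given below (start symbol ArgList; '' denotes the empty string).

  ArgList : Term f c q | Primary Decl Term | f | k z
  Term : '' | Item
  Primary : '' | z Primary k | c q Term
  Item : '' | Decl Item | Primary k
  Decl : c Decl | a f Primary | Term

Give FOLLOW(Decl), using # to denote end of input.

{ #, a, c, f, k, z }

In ArgList : Primary Decl Term: add FIRST(Term)\{''} = { a, c, k, z }.
  Since Term is nullable, also add FOLLOW(ArgList) = { # }.
In Item : Decl Item: add FIRST(Item)\{''} = { a, c, k, z }.
  Since Item is nullable, also add FOLLOW(Item) = { #, a, c, f, k, z }.
In Decl : c Decl: Decl is at the end, add FOLLOW(Decl) = { #, a, c, f, k, z }.
Union: FOLLOW(Decl) = { #, a, c, f, k, z }.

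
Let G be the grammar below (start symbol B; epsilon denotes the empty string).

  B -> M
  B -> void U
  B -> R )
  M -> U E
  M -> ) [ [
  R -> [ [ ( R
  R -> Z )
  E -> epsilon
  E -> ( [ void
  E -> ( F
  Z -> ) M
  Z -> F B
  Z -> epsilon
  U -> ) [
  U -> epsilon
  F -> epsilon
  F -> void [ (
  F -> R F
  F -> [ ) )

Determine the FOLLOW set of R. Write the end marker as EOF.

{ EOF, (, ), [, void }

In B -> R ): add FIRST()) = { ) }.
In R -> [ [ ( R: R is at the end, add FOLLOW(R) = { EOF, (, ), [, void }.
In F -> R F: add FIRST(F)\{epsilon} = { (, ), [, void }.
  Since F is nullable, also add FOLLOW(F) = { EOF, (, ), [, void }.
Union: FOLLOW(R) = { EOF, (, ), [, void }.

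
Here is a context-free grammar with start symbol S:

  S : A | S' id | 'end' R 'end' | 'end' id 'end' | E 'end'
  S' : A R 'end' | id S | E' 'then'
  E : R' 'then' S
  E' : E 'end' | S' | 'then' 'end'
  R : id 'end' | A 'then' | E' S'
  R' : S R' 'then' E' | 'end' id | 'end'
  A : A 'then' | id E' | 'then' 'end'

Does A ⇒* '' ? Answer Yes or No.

No nonterminal in this grammar is nullable.
No production of A has an RHS whose symbols are all nullable, so A is not nullable.

No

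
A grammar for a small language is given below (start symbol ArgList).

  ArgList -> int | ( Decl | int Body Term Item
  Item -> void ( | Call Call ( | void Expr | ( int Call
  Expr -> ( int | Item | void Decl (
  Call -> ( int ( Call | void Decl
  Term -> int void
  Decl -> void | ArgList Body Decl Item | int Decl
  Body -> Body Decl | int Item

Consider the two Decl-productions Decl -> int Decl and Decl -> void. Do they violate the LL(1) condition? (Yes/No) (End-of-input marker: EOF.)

No

FIRST(int Decl) = { int } and FIRST(void) = { void }.
The FIRST sets are disjoint and neither alternative is nullable — no conflict.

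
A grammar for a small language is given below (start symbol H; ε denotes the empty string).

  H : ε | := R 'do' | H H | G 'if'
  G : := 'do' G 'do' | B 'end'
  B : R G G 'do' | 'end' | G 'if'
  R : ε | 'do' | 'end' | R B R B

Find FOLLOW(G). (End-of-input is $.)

{ 'do', 'end', 'if', := }

In H : G 'if': add FIRST('if') = { 'if' }.
In G : := 'do' G 'do': add FIRST('do') = { 'do' }.
In B : R G G 'do': add FIRST(G 'do') = { 'do', 'end', := }.
In B : R G G 'do': add FIRST('do') = { 'do' }.
In B : G 'if': add FIRST('if') = { 'if' }.
Union: FOLLOW(G) = { 'do', 'end', 'if', := }.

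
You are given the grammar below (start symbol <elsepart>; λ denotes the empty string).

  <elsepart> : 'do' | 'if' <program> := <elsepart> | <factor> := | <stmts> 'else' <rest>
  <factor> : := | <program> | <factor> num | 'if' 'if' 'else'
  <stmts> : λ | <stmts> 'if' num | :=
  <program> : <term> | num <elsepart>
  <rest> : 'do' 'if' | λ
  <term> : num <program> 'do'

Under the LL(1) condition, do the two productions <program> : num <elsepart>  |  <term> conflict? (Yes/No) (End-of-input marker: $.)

FIRST(num <elsepart>) = { num } and FIRST(<term>) = { num }.
Both contain num, so the two alternatives are not disjoint — LL(1) conflict.

Yes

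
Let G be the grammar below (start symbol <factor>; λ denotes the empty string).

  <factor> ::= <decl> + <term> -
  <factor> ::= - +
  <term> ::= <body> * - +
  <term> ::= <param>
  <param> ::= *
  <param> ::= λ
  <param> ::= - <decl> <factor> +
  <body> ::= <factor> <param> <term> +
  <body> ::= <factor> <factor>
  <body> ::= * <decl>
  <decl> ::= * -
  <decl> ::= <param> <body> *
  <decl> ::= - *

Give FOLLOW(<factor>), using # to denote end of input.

{ #, *, +, - }

<factor> is the start symbol, so # ∈ FOLLOW(<factor>).
In <param> ::= - <decl> <factor> +: add FIRST(+) = { + }.
In <body> ::= <factor> <param> <term> +: add FIRST(<param> <term> +) = { *, +, - }.
In <body> ::= <factor> <factor>: add FIRST(<factor>) = { *, - }.
In <body> ::= <factor> <factor>: <factor> is at the end, add FOLLOW(<body>) = { * }.
Union: FOLLOW(<factor>) = { #, *, +, - }.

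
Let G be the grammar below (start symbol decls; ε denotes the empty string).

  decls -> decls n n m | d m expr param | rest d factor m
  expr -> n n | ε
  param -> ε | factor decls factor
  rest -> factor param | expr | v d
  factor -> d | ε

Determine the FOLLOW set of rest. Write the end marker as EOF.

In decls -> rest d factor m: add FIRST(d factor m) = { d }.
Union: FOLLOW(rest) = { d }.

{ d }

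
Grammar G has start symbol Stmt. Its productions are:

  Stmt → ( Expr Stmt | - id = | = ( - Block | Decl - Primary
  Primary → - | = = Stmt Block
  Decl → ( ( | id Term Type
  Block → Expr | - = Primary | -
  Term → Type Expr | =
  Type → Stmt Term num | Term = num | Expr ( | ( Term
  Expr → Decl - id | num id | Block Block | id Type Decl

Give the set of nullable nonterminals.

{ } (none)

No nonterminal has an empty production or an RHS whose symbols are all nullable.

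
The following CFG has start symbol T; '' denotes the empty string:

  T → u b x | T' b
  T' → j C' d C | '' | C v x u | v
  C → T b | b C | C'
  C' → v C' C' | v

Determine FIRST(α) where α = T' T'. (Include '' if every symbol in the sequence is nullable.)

Add FIRST(T')\{''} = { b, j, u, v }; T' is nullable, continue.
Add FIRST(T')\{''} = { b, j, u, v }; T' is nullable, continue.
Every symbol is nullable, so include ''.

{ b, j, u, v, '' }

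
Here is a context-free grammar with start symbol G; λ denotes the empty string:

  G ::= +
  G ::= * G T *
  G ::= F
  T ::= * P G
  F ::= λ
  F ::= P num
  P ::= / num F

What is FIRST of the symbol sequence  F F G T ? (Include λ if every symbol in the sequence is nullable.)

{ *, +, / }

Add FIRST(F)\{λ} = { / }; F is nullable, continue.
Add FIRST(F)\{λ} = { / }; F is nullable, continue.
Add FIRST(G)\{λ} = { *, +, / }; G is nullable, continue.
Add FIRST(T) = { * }; T is not nullable, stop.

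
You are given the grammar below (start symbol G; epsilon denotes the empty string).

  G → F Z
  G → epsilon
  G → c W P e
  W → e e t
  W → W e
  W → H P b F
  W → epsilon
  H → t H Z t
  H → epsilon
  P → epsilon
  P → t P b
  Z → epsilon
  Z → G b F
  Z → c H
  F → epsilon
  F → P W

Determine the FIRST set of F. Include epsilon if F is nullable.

F → epsilon contributes epsilon.
From F → P W: P, W nullable, take FIRST(P) ∪ FIRST(W) = { b, e, t }; also epsilon since the whole RHS is nullable.
Union: FIRST(F) = { b, e, t, epsilon }.

{ b, e, t, epsilon }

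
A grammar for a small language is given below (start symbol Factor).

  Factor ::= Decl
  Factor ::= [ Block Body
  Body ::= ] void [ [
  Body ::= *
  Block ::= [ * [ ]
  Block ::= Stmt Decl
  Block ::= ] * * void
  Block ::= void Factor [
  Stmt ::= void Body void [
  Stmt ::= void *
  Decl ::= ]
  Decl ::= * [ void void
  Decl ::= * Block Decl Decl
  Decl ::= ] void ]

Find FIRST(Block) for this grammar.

Block ::= [ * [ ] contributes {[}.
From Block ::= Stmt Decl: add FIRST(Stmt) = { void }.
Block ::= ] * * void contributes {]}.
Block ::= void Factor [ contributes {void}.
Union: FIRST(Block) = { [, ], void }.

{ [, ], void }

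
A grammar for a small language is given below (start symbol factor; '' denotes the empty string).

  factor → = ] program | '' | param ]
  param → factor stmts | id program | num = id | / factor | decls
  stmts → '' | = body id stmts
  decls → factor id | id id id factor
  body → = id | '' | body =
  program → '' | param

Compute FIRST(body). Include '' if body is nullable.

body → = id contributes {=}.
body → '' contributes ''.
From body → body =: body nullable, take FIRST(body) ∪ {=} = { = }.
Union: FIRST(body) = { =, '' }.

{ =, '' }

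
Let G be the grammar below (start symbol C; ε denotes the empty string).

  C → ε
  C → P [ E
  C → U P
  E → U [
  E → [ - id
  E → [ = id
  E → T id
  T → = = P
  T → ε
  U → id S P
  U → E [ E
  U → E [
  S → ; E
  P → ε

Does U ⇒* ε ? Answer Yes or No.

No

Nullable nonterminals: C, P, T.
No production of U has an RHS whose symbols are all nullable, so U is not nullable.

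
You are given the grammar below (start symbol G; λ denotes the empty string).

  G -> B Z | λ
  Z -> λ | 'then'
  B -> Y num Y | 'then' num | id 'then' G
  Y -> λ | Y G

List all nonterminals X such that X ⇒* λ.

Directly nullable (have an λ-production): G, Z, Y.
No other nonterminal has a production whose RHS symbols are all nullable.

{ G, Y, Z }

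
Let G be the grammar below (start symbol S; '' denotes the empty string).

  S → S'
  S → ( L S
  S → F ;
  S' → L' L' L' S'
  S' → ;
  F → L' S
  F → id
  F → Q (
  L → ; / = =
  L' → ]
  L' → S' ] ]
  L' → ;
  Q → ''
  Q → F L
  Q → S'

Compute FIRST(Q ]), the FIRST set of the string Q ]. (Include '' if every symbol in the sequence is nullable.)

Add FIRST(Q)\{''} = { (, ;, ], id }; Q is nullable, continue.
] is a terminal; add {]} and stop.

{ (, ;, ], id }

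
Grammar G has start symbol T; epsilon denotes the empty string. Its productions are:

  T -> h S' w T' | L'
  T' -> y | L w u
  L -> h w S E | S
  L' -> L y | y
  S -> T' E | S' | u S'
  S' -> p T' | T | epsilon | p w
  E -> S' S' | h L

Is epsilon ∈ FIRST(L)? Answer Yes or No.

Yes

L -> S and each of S is nullable, so L ⇒* epsilon.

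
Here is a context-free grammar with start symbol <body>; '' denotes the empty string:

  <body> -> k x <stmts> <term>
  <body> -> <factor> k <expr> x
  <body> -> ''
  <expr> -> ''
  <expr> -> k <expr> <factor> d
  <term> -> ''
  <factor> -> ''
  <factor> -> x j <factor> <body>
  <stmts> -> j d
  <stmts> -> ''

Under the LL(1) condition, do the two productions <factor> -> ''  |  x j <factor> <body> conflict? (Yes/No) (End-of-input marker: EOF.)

FIRST('') = { '' } and FIRST(x j <factor> <body>) = { x }.
The first alternative is nullable and FOLLOW(<factor>) = { d, k, x } shares x with FIRST of the second — conflict.

Yes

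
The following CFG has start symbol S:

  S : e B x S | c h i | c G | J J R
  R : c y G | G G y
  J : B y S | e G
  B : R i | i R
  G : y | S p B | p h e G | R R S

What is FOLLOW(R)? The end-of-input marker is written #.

{ #, c, e, i, p, x, y }

In S : J J R: R is at the end, add FOLLOW(S) = { #, c, e, i, p, x, y }.
In B : R i: add FIRST(i) = { i }.
In B : i R: R is at the end, add FOLLOW(B) = { #, c, e, i, p, x, y }.
In G : R R S: add FIRST(R S) = { c, e, i, p, y }.
In G : R R S: add FIRST(S) = { c, e, i, p, y }.
Union: FOLLOW(R) = { #, c, e, i, p, x, y }.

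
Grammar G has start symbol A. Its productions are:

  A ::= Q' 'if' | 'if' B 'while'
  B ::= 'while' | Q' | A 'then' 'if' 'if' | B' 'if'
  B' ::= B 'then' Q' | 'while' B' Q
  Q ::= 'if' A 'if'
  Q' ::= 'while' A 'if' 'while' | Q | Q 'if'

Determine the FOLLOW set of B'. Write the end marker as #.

{ 'if' }

In B ::= B' 'if': add FIRST('if') = { 'if' }.
In B' ::= 'while' B' Q: add FIRST(Q) = { 'if' }.
Union: FOLLOW(B') = { 'if' }.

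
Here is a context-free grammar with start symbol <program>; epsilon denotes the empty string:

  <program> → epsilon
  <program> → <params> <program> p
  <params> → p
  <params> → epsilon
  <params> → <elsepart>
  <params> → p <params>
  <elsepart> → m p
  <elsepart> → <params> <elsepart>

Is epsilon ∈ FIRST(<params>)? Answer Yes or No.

Yes

<params> has an epsilon-production, so <params> ⇒ epsilon.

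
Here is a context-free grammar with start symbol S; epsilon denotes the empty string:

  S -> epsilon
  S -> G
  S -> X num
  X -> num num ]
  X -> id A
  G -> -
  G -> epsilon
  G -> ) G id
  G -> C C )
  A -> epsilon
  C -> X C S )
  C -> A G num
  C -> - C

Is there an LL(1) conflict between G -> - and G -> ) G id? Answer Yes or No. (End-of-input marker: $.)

FIRST(-) = { - } and FIRST() G id) = { ) }.
The FIRST sets are disjoint and neither alternative is nullable — no conflict.

No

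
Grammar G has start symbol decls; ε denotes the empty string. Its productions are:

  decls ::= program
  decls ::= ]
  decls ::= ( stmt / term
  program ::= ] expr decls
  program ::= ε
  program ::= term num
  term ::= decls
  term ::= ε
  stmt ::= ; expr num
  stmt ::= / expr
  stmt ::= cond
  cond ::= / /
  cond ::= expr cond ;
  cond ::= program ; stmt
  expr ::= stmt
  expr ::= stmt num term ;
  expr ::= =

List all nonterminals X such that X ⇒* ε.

Directly nullable (have an ε-production): program, term.
decls ::= program with every symbol nullable, so decls is nullable.
No other nonterminal has a production whose RHS symbols are all nullable.

{ decls, program, term }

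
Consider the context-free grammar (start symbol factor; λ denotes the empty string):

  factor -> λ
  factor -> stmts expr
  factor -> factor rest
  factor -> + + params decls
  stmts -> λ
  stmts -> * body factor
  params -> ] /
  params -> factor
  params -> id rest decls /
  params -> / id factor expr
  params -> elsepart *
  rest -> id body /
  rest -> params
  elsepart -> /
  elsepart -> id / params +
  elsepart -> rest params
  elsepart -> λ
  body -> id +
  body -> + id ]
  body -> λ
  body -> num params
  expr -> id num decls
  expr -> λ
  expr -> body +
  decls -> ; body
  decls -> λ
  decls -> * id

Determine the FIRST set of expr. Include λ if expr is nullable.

expr -> id num decls contributes {id}.
expr -> λ contributes λ.
From expr -> body +: body nullable, take FIRST(body) ∪ {+} = { +, id, num }.
Union: FIRST(expr) = { +, id, num, λ }.

{ +, id, num, λ }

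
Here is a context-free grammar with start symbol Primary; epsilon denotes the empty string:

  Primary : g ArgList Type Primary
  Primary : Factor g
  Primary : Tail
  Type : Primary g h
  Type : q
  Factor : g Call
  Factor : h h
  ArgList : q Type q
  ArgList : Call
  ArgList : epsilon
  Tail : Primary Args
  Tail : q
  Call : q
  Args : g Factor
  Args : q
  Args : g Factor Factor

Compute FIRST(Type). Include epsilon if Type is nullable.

From Type : Primary g h: add FIRST(Primary) = { g, h, q }.
Type : q contributes {q}.
Union: FIRST(Type) = { g, h, q }.

{ g, h, q }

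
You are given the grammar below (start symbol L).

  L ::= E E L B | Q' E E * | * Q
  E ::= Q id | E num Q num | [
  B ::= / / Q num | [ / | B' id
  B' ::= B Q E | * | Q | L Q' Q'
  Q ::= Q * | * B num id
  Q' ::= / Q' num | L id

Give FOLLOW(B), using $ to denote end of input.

{ $, *, /, [, id, num }

In L ::= E E L B: B is at the end, add FOLLOW(L) = { $, *, /, [, id }.
In B' ::= B Q E: add FIRST(Q E) = { * }.
In Q ::= * B num id: add FIRST(num id) = { num }.
Union: FOLLOW(B) = { $, *, /, [, id, num }.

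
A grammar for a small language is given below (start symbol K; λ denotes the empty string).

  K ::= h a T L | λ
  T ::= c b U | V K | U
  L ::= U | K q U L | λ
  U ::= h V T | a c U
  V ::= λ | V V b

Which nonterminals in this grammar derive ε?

Directly nullable (have an λ-production): K, L, V.
T ::= V K with every symbol nullable, so T is nullable.
No other nonterminal has a production whose RHS symbols are all nullable.

{ K, L, T, V }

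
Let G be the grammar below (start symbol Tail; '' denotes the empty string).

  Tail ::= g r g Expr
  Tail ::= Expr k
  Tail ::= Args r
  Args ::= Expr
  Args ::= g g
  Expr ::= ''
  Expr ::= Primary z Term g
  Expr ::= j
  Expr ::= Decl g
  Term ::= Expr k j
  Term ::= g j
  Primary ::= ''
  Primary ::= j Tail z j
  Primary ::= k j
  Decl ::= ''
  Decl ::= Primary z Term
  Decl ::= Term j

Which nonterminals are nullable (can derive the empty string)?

{ Args, Decl, Expr, Primary }

Directly nullable (have an ''-production): Expr, Primary, Decl.
Args ::= Expr with every symbol nullable, so Args is nullable.
No other nonterminal has a production whose RHS symbols are all nullable.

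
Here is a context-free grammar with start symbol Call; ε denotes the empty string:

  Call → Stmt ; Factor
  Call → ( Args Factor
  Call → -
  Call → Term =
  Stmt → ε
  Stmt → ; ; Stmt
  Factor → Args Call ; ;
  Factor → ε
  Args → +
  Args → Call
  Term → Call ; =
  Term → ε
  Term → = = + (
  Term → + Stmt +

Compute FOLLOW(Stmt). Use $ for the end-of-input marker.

In Call → Stmt ; Factor: add FIRST(; Factor) = { ; }.
In Stmt → ; ; Stmt: Stmt is at the end, add FOLLOW(Stmt) = { +, ; }.
In Term → + Stmt +: add FIRST(+) = { + }.
Union: FOLLOW(Stmt) = { +, ; }.

{ +, ; }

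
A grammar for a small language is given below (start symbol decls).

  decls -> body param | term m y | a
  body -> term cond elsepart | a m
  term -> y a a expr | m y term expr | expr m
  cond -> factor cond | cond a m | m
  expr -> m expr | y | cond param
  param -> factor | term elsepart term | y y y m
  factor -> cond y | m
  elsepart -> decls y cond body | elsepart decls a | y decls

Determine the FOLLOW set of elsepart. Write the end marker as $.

In body -> term cond elsepart: elsepart is at the end, add FOLLOW(body) = { a, m, y }.
In param -> term elsepart term: add FIRST(term) = { m, y }.
In elsepart -> elsepart decls a: add FIRST(decls a) = { a, m, y }.
Union: FOLLOW(elsepart) = { a, m, y }.

{ a, m, y }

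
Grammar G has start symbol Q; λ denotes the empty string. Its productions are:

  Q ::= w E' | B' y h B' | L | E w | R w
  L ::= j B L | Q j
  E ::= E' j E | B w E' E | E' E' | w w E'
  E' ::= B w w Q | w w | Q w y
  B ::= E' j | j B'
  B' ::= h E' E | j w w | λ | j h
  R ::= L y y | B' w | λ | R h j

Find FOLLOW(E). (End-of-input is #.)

In Q ::= E w: add FIRST(w) = { w }.
In E ::= E' j E: E is at the end, add FOLLOW(E) = { #, h, j, w, y }.
In E ::= B w E' E: E is at the end, add FOLLOW(E) = { #, h, j, w, y }.
In B' ::= h E' E: E is at the end, add FOLLOW(B') = { #, h, j, w, y }.
Union: FOLLOW(E) = { #, h, j, w, y }.

{ #, h, j, w, y }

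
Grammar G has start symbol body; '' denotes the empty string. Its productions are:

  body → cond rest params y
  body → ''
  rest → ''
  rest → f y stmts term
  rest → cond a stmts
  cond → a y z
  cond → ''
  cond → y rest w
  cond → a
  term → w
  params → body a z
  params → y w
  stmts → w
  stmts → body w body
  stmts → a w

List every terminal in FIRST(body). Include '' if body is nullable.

From body → cond rest params y: cond, rest nullable, take FIRST(cond) ∪ FIRST(rest) ∪ FIRST(params) = { a, f, y }.
body → '' contributes ''.
Union: FIRST(body) = { a, f, y, '' }.

{ a, f, y, '' }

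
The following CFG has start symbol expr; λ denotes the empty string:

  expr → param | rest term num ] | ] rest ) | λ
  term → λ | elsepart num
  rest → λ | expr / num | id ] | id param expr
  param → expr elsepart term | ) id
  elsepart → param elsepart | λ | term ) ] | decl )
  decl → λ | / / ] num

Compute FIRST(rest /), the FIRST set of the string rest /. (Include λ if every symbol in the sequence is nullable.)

{ ), /, ], id, num }

Add FIRST(rest)\{λ} = { ), /, ], id, num }; rest is nullable, continue.
/ is a terminal; add {/} and stop.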